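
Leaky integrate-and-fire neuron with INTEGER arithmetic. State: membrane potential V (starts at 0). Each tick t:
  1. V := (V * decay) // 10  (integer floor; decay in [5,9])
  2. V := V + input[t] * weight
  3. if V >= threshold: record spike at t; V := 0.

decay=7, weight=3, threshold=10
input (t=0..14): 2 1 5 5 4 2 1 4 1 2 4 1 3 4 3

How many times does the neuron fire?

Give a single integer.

t=0: input=2 -> V=6
t=1: input=1 -> V=7
t=2: input=5 -> V=0 FIRE
t=3: input=5 -> V=0 FIRE
t=4: input=4 -> V=0 FIRE
t=5: input=2 -> V=6
t=6: input=1 -> V=7
t=7: input=4 -> V=0 FIRE
t=8: input=1 -> V=3
t=9: input=2 -> V=8
t=10: input=4 -> V=0 FIRE
t=11: input=1 -> V=3
t=12: input=3 -> V=0 FIRE
t=13: input=4 -> V=0 FIRE
t=14: input=3 -> V=9

Answer: 7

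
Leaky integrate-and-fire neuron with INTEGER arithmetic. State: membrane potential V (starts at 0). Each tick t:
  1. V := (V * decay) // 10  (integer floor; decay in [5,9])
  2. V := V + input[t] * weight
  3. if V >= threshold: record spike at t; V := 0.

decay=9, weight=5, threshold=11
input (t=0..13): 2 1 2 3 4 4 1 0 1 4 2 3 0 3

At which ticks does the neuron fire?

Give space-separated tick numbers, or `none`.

Answer: 1 3 4 5 9 11 13

Derivation:
t=0: input=2 -> V=10
t=1: input=1 -> V=0 FIRE
t=2: input=2 -> V=10
t=3: input=3 -> V=0 FIRE
t=4: input=4 -> V=0 FIRE
t=5: input=4 -> V=0 FIRE
t=6: input=1 -> V=5
t=7: input=0 -> V=4
t=8: input=1 -> V=8
t=9: input=4 -> V=0 FIRE
t=10: input=2 -> V=10
t=11: input=3 -> V=0 FIRE
t=12: input=0 -> V=0
t=13: input=3 -> V=0 FIRE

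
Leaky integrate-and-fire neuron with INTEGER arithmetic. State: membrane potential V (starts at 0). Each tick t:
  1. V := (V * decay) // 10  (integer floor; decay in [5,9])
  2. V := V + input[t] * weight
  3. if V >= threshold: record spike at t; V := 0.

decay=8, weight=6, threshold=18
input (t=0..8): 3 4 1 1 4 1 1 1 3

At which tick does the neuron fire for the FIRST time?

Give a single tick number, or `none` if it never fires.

Answer: 0

Derivation:
t=0: input=3 -> V=0 FIRE
t=1: input=4 -> V=0 FIRE
t=2: input=1 -> V=6
t=3: input=1 -> V=10
t=4: input=4 -> V=0 FIRE
t=5: input=1 -> V=6
t=6: input=1 -> V=10
t=7: input=1 -> V=14
t=8: input=3 -> V=0 FIRE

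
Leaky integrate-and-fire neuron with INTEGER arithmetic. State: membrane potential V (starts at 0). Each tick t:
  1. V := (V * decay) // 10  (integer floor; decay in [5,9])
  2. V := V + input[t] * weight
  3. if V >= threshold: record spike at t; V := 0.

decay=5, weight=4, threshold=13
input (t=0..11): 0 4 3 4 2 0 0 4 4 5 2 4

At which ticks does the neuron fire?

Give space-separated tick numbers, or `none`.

Answer: 1 3 7 8 9 11

Derivation:
t=0: input=0 -> V=0
t=1: input=4 -> V=0 FIRE
t=2: input=3 -> V=12
t=3: input=4 -> V=0 FIRE
t=4: input=2 -> V=8
t=5: input=0 -> V=4
t=6: input=0 -> V=2
t=7: input=4 -> V=0 FIRE
t=8: input=4 -> V=0 FIRE
t=9: input=5 -> V=0 FIRE
t=10: input=2 -> V=8
t=11: input=4 -> V=0 FIRE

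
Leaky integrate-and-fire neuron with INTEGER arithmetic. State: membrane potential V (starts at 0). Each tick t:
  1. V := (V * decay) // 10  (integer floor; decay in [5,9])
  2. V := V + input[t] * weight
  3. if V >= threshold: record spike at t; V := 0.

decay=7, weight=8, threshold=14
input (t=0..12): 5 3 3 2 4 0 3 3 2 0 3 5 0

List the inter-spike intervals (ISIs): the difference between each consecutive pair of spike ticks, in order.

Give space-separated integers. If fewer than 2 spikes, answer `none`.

t=0: input=5 -> V=0 FIRE
t=1: input=3 -> V=0 FIRE
t=2: input=3 -> V=0 FIRE
t=3: input=2 -> V=0 FIRE
t=4: input=4 -> V=0 FIRE
t=5: input=0 -> V=0
t=6: input=3 -> V=0 FIRE
t=7: input=3 -> V=0 FIRE
t=8: input=2 -> V=0 FIRE
t=9: input=0 -> V=0
t=10: input=3 -> V=0 FIRE
t=11: input=5 -> V=0 FIRE
t=12: input=0 -> V=0

Answer: 1 1 1 1 2 1 1 2 1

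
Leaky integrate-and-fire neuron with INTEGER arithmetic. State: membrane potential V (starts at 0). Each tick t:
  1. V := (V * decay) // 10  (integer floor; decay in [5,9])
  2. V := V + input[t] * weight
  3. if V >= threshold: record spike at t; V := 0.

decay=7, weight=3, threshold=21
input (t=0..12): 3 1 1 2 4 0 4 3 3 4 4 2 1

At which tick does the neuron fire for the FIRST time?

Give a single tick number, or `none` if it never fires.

t=0: input=3 -> V=9
t=1: input=1 -> V=9
t=2: input=1 -> V=9
t=3: input=2 -> V=12
t=4: input=4 -> V=20
t=5: input=0 -> V=14
t=6: input=4 -> V=0 FIRE
t=7: input=3 -> V=9
t=8: input=3 -> V=15
t=9: input=4 -> V=0 FIRE
t=10: input=4 -> V=12
t=11: input=2 -> V=14
t=12: input=1 -> V=12

Answer: 6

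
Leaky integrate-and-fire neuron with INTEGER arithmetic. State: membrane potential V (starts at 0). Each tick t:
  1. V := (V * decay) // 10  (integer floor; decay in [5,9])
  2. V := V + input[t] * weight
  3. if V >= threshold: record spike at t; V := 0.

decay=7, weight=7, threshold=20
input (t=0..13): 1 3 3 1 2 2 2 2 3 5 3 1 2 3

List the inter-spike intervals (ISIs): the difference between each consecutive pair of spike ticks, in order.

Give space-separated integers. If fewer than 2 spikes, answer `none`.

Answer: 1 3 2 1 1 1 3

Derivation:
t=0: input=1 -> V=7
t=1: input=3 -> V=0 FIRE
t=2: input=3 -> V=0 FIRE
t=3: input=1 -> V=7
t=4: input=2 -> V=18
t=5: input=2 -> V=0 FIRE
t=6: input=2 -> V=14
t=7: input=2 -> V=0 FIRE
t=8: input=3 -> V=0 FIRE
t=9: input=5 -> V=0 FIRE
t=10: input=3 -> V=0 FIRE
t=11: input=1 -> V=7
t=12: input=2 -> V=18
t=13: input=3 -> V=0 FIRE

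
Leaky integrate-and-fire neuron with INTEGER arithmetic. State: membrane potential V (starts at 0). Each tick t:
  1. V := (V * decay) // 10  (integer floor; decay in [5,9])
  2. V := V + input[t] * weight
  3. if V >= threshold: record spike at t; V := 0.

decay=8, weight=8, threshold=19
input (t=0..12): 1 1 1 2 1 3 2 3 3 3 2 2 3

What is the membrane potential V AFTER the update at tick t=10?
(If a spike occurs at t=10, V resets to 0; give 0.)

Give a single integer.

Answer: 16

Derivation:
t=0: input=1 -> V=8
t=1: input=1 -> V=14
t=2: input=1 -> V=0 FIRE
t=3: input=2 -> V=16
t=4: input=1 -> V=0 FIRE
t=5: input=3 -> V=0 FIRE
t=6: input=2 -> V=16
t=7: input=3 -> V=0 FIRE
t=8: input=3 -> V=0 FIRE
t=9: input=3 -> V=0 FIRE
t=10: input=2 -> V=16
t=11: input=2 -> V=0 FIRE
t=12: input=3 -> V=0 FIRE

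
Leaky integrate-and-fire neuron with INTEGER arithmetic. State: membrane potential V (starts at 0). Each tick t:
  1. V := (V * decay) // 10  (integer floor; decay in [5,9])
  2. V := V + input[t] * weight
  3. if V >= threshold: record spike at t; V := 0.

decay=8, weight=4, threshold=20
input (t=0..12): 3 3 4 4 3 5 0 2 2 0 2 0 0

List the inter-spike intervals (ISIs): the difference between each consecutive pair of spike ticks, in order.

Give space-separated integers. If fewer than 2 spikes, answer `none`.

t=0: input=3 -> V=12
t=1: input=3 -> V=0 FIRE
t=2: input=4 -> V=16
t=3: input=4 -> V=0 FIRE
t=4: input=3 -> V=12
t=5: input=5 -> V=0 FIRE
t=6: input=0 -> V=0
t=7: input=2 -> V=8
t=8: input=2 -> V=14
t=9: input=0 -> V=11
t=10: input=2 -> V=16
t=11: input=0 -> V=12
t=12: input=0 -> V=9

Answer: 2 2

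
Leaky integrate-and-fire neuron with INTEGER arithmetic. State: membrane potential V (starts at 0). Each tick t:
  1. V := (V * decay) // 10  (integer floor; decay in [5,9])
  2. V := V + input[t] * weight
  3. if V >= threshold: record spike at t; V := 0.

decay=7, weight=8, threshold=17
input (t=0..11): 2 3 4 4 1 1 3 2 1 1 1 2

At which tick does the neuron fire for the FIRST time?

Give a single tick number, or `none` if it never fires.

Answer: 1

Derivation:
t=0: input=2 -> V=16
t=1: input=3 -> V=0 FIRE
t=2: input=4 -> V=0 FIRE
t=3: input=4 -> V=0 FIRE
t=4: input=1 -> V=8
t=5: input=1 -> V=13
t=6: input=3 -> V=0 FIRE
t=7: input=2 -> V=16
t=8: input=1 -> V=0 FIRE
t=9: input=1 -> V=8
t=10: input=1 -> V=13
t=11: input=2 -> V=0 FIRE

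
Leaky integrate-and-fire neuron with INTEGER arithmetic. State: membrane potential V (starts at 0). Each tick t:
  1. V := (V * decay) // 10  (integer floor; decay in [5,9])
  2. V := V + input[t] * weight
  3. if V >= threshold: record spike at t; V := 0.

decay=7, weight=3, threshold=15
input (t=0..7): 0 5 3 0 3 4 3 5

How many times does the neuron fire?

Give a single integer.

t=0: input=0 -> V=0
t=1: input=5 -> V=0 FIRE
t=2: input=3 -> V=9
t=3: input=0 -> V=6
t=4: input=3 -> V=13
t=5: input=4 -> V=0 FIRE
t=6: input=3 -> V=9
t=7: input=5 -> V=0 FIRE

Answer: 3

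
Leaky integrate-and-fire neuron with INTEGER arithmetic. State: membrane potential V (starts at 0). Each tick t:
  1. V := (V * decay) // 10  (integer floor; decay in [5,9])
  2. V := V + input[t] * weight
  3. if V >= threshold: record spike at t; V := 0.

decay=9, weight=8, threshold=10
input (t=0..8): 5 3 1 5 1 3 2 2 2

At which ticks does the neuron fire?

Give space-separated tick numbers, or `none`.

t=0: input=5 -> V=0 FIRE
t=1: input=3 -> V=0 FIRE
t=2: input=1 -> V=8
t=3: input=5 -> V=0 FIRE
t=4: input=1 -> V=8
t=5: input=3 -> V=0 FIRE
t=6: input=2 -> V=0 FIRE
t=7: input=2 -> V=0 FIRE
t=8: input=2 -> V=0 FIRE

Answer: 0 1 3 5 6 7 8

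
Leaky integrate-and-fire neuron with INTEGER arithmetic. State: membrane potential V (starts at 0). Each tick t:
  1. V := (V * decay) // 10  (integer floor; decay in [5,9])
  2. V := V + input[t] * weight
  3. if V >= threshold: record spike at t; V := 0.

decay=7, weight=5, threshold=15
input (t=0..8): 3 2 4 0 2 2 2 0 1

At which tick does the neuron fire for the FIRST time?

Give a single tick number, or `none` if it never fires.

t=0: input=3 -> V=0 FIRE
t=1: input=2 -> V=10
t=2: input=4 -> V=0 FIRE
t=3: input=0 -> V=0
t=4: input=2 -> V=10
t=5: input=2 -> V=0 FIRE
t=6: input=2 -> V=10
t=7: input=0 -> V=7
t=8: input=1 -> V=9

Answer: 0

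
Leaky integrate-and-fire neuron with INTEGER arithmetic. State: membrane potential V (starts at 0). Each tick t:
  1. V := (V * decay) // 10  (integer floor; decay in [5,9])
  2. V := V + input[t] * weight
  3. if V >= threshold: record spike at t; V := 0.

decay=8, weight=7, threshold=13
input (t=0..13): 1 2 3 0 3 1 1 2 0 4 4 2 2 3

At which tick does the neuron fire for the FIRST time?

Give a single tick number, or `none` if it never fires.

t=0: input=1 -> V=7
t=1: input=2 -> V=0 FIRE
t=2: input=3 -> V=0 FIRE
t=3: input=0 -> V=0
t=4: input=3 -> V=0 FIRE
t=5: input=1 -> V=7
t=6: input=1 -> V=12
t=7: input=2 -> V=0 FIRE
t=8: input=0 -> V=0
t=9: input=4 -> V=0 FIRE
t=10: input=4 -> V=0 FIRE
t=11: input=2 -> V=0 FIRE
t=12: input=2 -> V=0 FIRE
t=13: input=3 -> V=0 FIRE

Answer: 1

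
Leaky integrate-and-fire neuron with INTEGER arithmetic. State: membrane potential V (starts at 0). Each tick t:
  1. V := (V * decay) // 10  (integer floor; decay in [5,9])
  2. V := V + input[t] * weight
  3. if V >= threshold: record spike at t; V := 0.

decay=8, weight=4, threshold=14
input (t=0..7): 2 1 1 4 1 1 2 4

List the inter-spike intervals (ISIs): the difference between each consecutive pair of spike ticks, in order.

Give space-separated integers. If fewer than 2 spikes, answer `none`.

t=0: input=2 -> V=8
t=1: input=1 -> V=10
t=2: input=1 -> V=12
t=3: input=4 -> V=0 FIRE
t=4: input=1 -> V=4
t=5: input=1 -> V=7
t=6: input=2 -> V=13
t=7: input=4 -> V=0 FIRE

Answer: 4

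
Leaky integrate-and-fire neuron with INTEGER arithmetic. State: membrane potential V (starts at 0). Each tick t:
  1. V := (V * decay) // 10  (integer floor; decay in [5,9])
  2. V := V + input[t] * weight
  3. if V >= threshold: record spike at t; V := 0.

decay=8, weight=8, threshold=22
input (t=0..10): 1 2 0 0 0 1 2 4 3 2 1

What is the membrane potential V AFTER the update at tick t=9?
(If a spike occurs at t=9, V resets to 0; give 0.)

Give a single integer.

t=0: input=1 -> V=8
t=1: input=2 -> V=0 FIRE
t=2: input=0 -> V=0
t=3: input=0 -> V=0
t=4: input=0 -> V=0
t=5: input=1 -> V=8
t=6: input=2 -> V=0 FIRE
t=7: input=4 -> V=0 FIRE
t=8: input=3 -> V=0 FIRE
t=9: input=2 -> V=16
t=10: input=1 -> V=20

Answer: 16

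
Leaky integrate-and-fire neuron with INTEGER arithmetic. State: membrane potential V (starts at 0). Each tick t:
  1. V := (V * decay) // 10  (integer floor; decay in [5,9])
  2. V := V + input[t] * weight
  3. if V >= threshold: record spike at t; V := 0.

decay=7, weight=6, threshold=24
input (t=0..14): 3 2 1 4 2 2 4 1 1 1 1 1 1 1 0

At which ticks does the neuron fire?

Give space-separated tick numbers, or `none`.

t=0: input=3 -> V=18
t=1: input=2 -> V=0 FIRE
t=2: input=1 -> V=6
t=3: input=4 -> V=0 FIRE
t=4: input=2 -> V=12
t=5: input=2 -> V=20
t=6: input=4 -> V=0 FIRE
t=7: input=1 -> V=6
t=8: input=1 -> V=10
t=9: input=1 -> V=13
t=10: input=1 -> V=15
t=11: input=1 -> V=16
t=12: input=1 -> V=17
t=13: input=1 -> V=17
t=14: input=0 -> V=11

Answer: 1 3 6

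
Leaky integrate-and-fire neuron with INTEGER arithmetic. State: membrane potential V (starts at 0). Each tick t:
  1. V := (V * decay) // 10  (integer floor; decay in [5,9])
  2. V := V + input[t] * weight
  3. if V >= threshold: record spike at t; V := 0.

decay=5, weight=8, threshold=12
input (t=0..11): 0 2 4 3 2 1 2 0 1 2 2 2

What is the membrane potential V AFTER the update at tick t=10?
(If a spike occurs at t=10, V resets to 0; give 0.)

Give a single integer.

t=0: input=0 -> V=0
t=1: input=2 -> V=0 FIRE
t=2: input=4 -> V=0 FIRE
t=3: input=3 -> V=0 FIRE
t=4: input=2 -> V=0 FIRE
t=5: input=1 -> V=8
t=6: input=2 -> V=0 FIRE
t=7: input=0 -> V=0
t=8: input=1 -> V=8
t=9: input=2 -> V=0 FIRE
t=10: input=2 -> V=0 FIRE
t=11: input=2 -> V=0 FIRE

Answer: 0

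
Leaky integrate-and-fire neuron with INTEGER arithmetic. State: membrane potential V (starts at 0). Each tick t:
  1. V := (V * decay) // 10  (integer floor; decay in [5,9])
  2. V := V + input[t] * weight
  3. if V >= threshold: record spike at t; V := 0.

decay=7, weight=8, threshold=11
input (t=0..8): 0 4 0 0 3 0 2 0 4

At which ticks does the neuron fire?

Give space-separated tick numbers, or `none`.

Answer: 1 4 6 8

Derivation:
t=0: input=0 -> V=0
t=1: input=4 -> V=0 FIRE
t=2: input=0 -> V=0
t=3: input=0 -> V=0
t=4: input=3 -> V=0 FIRE
t=5: input=0 -> V=0
t=6: input=2 -> V=0 FIRE
t=7: input=0 -> V=0
t=8: input=4 -> V=0 FIRE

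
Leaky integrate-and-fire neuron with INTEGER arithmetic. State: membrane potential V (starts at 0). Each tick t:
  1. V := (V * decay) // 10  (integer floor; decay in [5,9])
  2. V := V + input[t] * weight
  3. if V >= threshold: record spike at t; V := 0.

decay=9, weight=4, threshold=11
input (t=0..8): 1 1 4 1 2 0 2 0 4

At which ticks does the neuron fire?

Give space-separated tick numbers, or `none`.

Answer: 2 4 8

Derivation:
t=0: input=1 -> V=4
t=1: input=1 -> V=7
t=2: input=4 -> V=0 FIRE
t=3: input=1 -> V=4
t=4: input=2 -> V=0 FIRE
t=5: input=0 -> V=0
t=6: input=2 -> V=8
t=7: input=0 -> V=7
t=8: input=4 -> V=0 FIRE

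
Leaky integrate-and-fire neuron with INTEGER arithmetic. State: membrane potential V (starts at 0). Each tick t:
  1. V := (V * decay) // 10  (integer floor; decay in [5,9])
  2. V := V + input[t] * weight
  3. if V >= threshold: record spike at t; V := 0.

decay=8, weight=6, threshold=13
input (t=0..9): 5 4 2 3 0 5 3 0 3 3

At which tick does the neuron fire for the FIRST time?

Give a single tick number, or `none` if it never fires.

Answer: 0

Derivation:
t=0: input=5 -> V=0 FIRE
t=1: input=4 -> V=0 FIRE
t=2: input=2 -> V=12
t=3: input=3 -> V=0 FIRE
t=4: input=0 -> V=0
t=5: input=5 -> V=0 FIRE
t=6: input=3 -> V=0 FIRE
t=7: input=0 -> V=0
t=8: input=3 -> V=0 FIRE
t=9: input=3 -> V=0 FIRE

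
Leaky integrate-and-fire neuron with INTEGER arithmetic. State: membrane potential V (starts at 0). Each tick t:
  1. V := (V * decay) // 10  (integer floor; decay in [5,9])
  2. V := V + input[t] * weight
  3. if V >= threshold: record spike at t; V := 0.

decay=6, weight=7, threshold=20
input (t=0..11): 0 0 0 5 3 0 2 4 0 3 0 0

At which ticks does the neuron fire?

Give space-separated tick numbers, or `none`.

t=0: input=0 -> V=0
t=1: input=0 -> V=0
t=2: input=0 -> V=0
t=3: input=5 -> V=0 FIRE
t=4: input=3 -> V=0 FIRE
t=5: input=0 -> V=0
t=6: input=2 -> V=14
t=7: input=4 -> V=0 FIRE
t=8: input=0 -> V=0
t=9: input=3 -> V=0 FIRE
t=10: input=0 -> V=0
t=11: input=0 -> V=0

Answer: 3 4 7 9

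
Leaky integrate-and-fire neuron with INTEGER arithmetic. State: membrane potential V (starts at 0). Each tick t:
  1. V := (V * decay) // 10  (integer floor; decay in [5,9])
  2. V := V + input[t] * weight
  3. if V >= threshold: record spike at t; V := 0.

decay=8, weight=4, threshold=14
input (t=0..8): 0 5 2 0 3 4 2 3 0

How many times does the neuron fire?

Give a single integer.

Answer: 4

Derivation:
t=0: input=0 -> V=0
t=1: input=5 -> V=0 FIRE
t=2: input=2 -> V=8
t=3: input=0 -> V=6
t=4: input=3 -> V=0 FIRE
t=5: input=4 -> V=0 FIRE
t=6: input=2 -> V=8
t=7: input=3 -> V=0 FIRE
t=8: input=0 -> V=0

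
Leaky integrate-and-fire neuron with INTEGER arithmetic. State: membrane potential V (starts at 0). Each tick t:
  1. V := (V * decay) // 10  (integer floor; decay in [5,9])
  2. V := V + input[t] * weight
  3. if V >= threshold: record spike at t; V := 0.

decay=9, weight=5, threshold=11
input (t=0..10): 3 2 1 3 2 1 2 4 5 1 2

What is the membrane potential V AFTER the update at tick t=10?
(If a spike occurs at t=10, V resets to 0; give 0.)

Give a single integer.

Answer: 0

Derivation:
t=0: input=3 -> V=0 FIRE
t=1: input=2 -> V=10
t=2: input=1 -> V=0 FIRE
t=3: input=3 -> V=0 FIRE
t=4: input=2 -> V=10
t=5: input=1 -> V=0 FIRE
t=6: input=2 -> V=10
t=7: input=4 -> V=0 FIRE
t=8: input=5 -> V=0 FIRE
t=9: input=1 -> V=5
t=10: input=2 -> V=0 FIRE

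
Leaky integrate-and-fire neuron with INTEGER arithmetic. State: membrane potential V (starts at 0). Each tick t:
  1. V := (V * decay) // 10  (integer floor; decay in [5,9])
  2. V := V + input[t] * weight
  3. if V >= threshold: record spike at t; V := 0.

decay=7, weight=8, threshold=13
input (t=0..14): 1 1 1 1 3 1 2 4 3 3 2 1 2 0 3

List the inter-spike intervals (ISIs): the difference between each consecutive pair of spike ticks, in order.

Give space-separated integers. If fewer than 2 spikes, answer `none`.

t=0: input=1 -> V=8
t=1: input=1 -> V=0 FIRE
t=2: input=1 -> V=8
t=3: input=1 -> V=0 FIRE
t=4: input=3 -> V=0 FIRE
t=5: input=1 -> V=8
t=6: input=2 -> V=0 FIRE
t=7: input=4 -> V=0 FIRE
t=8: input=3 -> V=0 FIRE
t=9: input=3 -> V=0 FIRE
t=10: input=2 -> V=0 FIRE
t=11: input=1 -> V=8
t=12: input=2 -> V=0 FIRE
t=13: input=0 -> V=0
t=14: input=3 -> V=0 FIRE

Answer: 2 1 2 1 1 1 1 2 2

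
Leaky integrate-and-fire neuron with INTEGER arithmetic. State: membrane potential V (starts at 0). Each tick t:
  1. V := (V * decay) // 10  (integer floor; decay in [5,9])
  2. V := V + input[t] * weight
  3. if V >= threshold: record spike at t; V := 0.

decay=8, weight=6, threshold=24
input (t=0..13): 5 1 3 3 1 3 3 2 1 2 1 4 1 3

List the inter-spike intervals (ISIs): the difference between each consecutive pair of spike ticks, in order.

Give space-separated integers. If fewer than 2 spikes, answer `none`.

Answer: 3 3 3 2

Derivation:
t=0: input=5 -> V=0 FIRE
t=1: input=1 -> V=6
t=2: input=3 -> V=22
t=3: input=3 -> V=0 FIRE
t=4: input=1 -> V=6
t=5: input=3 -> V=22
t=6: input=3 -> V=0 FIRE
t=7: input=2 -> V=12
t=8: input=1 -> V=15
t=9: input=2 -> V=0 FIRE
t=10: input=1 -> V=6
t=11: input=4 -> V=0 FIRE
t=12: input=1 -> V=6
t=13: input=3 -> V=22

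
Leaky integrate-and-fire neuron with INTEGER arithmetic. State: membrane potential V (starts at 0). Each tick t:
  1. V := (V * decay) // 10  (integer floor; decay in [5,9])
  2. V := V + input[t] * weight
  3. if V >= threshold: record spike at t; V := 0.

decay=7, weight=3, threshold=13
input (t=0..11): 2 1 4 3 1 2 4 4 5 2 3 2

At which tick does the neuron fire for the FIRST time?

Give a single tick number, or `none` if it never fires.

t=0: input=2 -> V=6
t=1: input=1 -> V=7
t=2: input=4 -> V=0 FIRE
t=3: input=3 -> V=9
t=4: input=1 -> V=9
t=5: input=2 -> V=12
t=6: input=4 -> V=0 FIRE
t=7: input=4 -> V=12
t=8: input=5 -> V=0 FIRE
t=9: input=2 -> V=6
t=10: input=3 -> V=0 FIRE
t=11: input=2 -> V=6

Answer: 2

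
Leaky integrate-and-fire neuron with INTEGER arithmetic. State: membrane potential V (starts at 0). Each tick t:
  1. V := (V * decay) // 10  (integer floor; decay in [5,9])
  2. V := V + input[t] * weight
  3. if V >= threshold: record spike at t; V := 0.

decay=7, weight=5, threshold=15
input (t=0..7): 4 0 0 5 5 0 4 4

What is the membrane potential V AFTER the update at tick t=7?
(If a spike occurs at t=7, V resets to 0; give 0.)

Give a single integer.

t=0: input=4 -> V=0 FIRE
t=1: input=0 -> V=0
t=2: input=0 -> V=0
t=3: input=5 -> V=0 FIRE
t=4: input=5 -> V=0 FIRE
t=5: input=0 -> V=0
t=6: input=4 -> V=0 FIRE
t=7: input=4 -> V=0 FIRE

Answer: 0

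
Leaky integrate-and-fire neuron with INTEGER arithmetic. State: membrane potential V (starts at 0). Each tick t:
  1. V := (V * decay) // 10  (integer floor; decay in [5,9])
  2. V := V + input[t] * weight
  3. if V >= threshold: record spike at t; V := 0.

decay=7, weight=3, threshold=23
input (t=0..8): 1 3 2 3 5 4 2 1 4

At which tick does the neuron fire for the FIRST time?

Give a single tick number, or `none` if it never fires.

Answer: 4

Derivation:
t=0: input=1 -> V=3
t=1: input=3 -> V=11
t=2: input=2 -> V=13
t=3: input=3 -> V=18
t=4: input=5 -> V=0 FIRE
t=5: input=4 -> V=12
t=6: input=2 -> V=14
t=7: input=1 -> V=12
t=8: input=4 -> V=20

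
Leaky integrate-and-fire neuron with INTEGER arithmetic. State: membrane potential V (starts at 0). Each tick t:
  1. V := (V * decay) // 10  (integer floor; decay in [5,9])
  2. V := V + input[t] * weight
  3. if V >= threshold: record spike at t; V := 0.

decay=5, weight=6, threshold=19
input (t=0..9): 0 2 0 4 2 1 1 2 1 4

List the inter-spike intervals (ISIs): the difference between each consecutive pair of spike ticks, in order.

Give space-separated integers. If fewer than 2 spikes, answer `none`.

t=0: input=0 -> V=0
t=1: input=2 -> V=12
t=2: input=0 -> V=6
t=3: input=4 -> V=0 FIRE
t=4: input=2 -> V=12
t=5: input=1 -> V=12
t=6: input=1 -> V=12
t=7: input=2 -> V=18
t=8: input=1 -> V=15
t=9: input=4 -> V=0 FIRE

Answer: 6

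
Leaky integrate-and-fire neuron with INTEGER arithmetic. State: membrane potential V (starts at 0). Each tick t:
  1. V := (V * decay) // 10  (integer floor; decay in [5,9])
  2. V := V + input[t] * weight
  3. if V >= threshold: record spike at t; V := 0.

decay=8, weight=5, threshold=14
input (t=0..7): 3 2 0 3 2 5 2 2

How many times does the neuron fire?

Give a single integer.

t=0: input=3 -> V=0 FIRE
t=1: input=2 -> V=10
t=2: input=0 -> V=8
t=3: input=3 -> V=0 FIRE
t=4: input=2 -> V=10
t=5: input=5 -> V=0 FIRE
t=6: input=2 -> V=10
t=7: input=2 -> V=0 FIRE

Answer: 4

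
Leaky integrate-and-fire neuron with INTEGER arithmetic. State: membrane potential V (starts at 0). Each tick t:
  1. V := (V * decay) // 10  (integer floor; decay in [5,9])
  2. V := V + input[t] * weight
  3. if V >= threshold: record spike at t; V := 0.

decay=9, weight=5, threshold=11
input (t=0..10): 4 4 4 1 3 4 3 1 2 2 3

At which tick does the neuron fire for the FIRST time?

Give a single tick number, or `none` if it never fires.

Answer: 0

Derivation:
t=0: input=4 -> V=0 FIRE
t=1: input=4 -> V=0 FIRE
t=2: input=4 -> V=0 FIRE
t=3: input=1 -> V=5
t=4: input=3 -> V=0 FIRE
t=5: input=4 -> V=0 FIRE
t=6: input=3 -> V=0 FIRE
t=7: input=1 -> V=5
t=8: input=2 -> V=0 FIRE
t=9: input=2 -> V=10
t=10: input=3 -> V=0 FIRE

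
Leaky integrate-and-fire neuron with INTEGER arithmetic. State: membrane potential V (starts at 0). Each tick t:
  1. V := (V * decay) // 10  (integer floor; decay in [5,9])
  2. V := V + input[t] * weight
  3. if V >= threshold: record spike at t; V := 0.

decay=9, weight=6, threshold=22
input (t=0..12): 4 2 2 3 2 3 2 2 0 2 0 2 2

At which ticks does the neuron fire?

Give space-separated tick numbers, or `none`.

Answer: 0 2 4 6 11

Derivation:
t=0: input=4 -> V=0 FIRE
t=1: input=2 -> V=12
t=2: input=2 -> V=0 FIRE
t=3: input=3 -> V=18
t=4: input=2 -> V=0 FIRE
t=5: input=3 -> V=18
t=6: input=2 -> V=0 FIRE
t=7: input=2 -> V=12
t=8: input=0 -> V=10
t=9: input=2 -> V=21
t=10: input=0 -> V=18
t=11: input=2 -> V=0 FIRE
t=12: input=2 -> V=12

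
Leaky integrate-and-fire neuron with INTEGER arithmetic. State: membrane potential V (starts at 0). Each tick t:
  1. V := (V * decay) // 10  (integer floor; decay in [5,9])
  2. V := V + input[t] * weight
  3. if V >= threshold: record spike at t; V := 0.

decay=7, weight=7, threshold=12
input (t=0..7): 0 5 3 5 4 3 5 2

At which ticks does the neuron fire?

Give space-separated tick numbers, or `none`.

t=0: input=0 -> V=0
t=1: input=5 -> V=0 FIRE
t=2: input=3 -> V=0 FIRE
t=3: input=5 -> V=0 FIRE
t=4: input=4 -> V=0 FIRE
t=5: input=3 -> V=0 FIRE
t=6: input=5 -> V=0 FIRE
t=7: input=2 -> V=0 FIRE

Answer: 1 2 3 4 5 6 7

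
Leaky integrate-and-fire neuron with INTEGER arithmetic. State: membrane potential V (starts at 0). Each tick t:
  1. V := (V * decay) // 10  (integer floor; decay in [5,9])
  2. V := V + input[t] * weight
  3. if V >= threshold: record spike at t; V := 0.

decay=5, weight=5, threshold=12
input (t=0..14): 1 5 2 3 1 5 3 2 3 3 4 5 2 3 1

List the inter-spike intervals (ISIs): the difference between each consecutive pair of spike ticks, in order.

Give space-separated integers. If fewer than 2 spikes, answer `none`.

t=0: input=1 -> V=5
t=1: input=5 -> V=0 FIRE
t=2: input=2 -> V=10
t=3: input=3 -> V=0 FIRE
t=4: input=1 -> V=5
t=5: input=5 -> V=0 FIRE
t=6: input=3 -> V=0 FIRE
t=7: input=2 -> V=10
t=8: input=3 -> V=0 FIRE
t=9: input=3 -> V=0 FIRE
t=10: input=4 -> V=0 FIRE
t=11: input=5 -> V=0 FIRE
t=12: input=2 -> V=10
t=13: input=3 -> V=0 FIRE
t=14: input=1 -> V=5

Answer: 2 2 1 2 1 1 1 2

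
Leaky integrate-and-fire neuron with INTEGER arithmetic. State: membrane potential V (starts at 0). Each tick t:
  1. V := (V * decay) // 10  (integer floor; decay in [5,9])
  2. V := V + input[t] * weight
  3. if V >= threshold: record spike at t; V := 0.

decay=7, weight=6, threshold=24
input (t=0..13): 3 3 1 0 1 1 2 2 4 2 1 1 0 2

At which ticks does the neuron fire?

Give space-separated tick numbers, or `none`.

Answer: 1 7 8

Derivation:
t=0: input=3 -> V=18
t=1: input=3 -> V=0 FIRE
t=2: input=1 -> V=6
t=3: input=0 -> V=4
t=4: input=1 -> V=8
t=5: input=1 -> V=11
t=6: input=2 -> V=19
t=7: input=2 -> V=0 FIRE
t=8: input=4 -> V=0 FIRE
t=9: input=2 -> V=12
t=10: input=1 -> V=14
t=11: input=1 -> V=15
t=12: input=0 -> V=10
t=13: input=2 -> V=19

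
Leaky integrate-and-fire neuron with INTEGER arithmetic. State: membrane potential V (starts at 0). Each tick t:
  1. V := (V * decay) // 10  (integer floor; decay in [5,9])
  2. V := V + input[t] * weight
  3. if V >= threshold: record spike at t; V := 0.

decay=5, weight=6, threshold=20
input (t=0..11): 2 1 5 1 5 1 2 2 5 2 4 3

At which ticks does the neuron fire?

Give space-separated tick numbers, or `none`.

t=0: input=2 -> V=12
t=1: input=1 -> V=12
t=2: input=5 -> V=0 FIRE
t=3: input=1 -> V=6
t=4: input=5 -> V=0 FIRE
t=5: input=1 -> V=6
t=6: input=2 -> V=15
t=7: input=2 -> V=19
t=8: input=5 -> V=0 FIRE
t=9: input=2 -> V=12
t=10: input=4 -> V=0 FIRE
t=11: input=3 -> V=18

Answer: 2 4 8 10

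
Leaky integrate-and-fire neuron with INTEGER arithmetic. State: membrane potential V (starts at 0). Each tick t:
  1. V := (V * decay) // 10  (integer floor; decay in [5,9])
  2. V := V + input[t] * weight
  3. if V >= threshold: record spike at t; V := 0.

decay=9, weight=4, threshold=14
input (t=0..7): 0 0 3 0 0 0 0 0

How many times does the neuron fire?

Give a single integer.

t=0: input=0 -> V=0
t=1: input=0 -> V=0
t=2: input=3 -> V=12
t=3: input=0 -> V=10
t=4: input=0 -> V=9
t=5: input=0 -> V=8
t=6: input=0 -> V=7
t=7: input=0 -> V=6

Answer: 0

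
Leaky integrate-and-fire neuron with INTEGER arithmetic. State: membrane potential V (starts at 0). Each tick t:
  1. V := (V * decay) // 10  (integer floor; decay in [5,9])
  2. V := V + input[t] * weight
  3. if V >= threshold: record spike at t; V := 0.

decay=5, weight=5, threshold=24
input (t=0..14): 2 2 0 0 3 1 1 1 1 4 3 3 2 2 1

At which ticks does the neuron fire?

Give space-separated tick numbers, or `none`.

t=0: input=2 -> V=10
t=1: input=2 -> V=15
t=2: input=0 -> V=7
t=3: input=0 -> V=3
t=4: input=3 -> V=16
t=5: input=1 -> V=13
t=6: input=1 -> V=11
t=7: input=1 -> V=10
t=8: input=1 -> V=10
t=9: input=4 -> V=0 FIRE
t=10: input=3 -> V=15
t=11: input=3 -> V=22
t=12: input=2 -> V=21
t=13: input=2 -> V=20
t=14: input=1 -> V=15

Answer: 9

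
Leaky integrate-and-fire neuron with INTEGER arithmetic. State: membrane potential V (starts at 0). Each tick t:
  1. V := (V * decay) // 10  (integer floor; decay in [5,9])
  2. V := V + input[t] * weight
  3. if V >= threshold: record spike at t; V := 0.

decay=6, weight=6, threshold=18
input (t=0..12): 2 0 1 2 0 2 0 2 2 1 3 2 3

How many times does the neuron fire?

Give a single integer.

Answer: 4

Derivation:
t=0: input=2 -> V=12
t=1: input=0 -> V=7
t=2: input=1 -> V=10
t=3: input=2 -> V=0 FIRE
t=4: input=0 -> V=0
t=5: input=2 -> V=12
t=6: input=0 -> V=7
t=7: input=2 -> V=16
t=8: input=2 -> V=0 FIRE
t=9: input=1 -> V=6
t=10: input=3 -> V=0 FIRE
t=11: input=2 -> V=12
t=12: input=3 -> V=0 FIRE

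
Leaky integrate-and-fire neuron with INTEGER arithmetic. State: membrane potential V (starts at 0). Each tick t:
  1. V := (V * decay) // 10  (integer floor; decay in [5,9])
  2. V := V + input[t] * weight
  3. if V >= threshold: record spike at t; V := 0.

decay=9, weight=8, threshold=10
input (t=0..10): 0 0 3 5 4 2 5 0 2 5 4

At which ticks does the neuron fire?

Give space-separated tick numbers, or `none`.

t=0: input=0 -> V=0
t=1: input=0 -> V=0
t=2: input=3 -> V=0 FIRE
t=3: input=5 -> V=0 FIRE
t=4: input=4 -> V=0 FIRE
t=5: input=2 -> V=0 FIRE
t=6: input=5 -> V=0 FIRE
t=7: input=0 -> V=0
t=8: input=2 -> V=0 FIRE
t=9: input=5 -> V=0 FIRE
t=10: input=4 -> V=0 FIRE

Answer: 2 3 4 5 6 8 9 10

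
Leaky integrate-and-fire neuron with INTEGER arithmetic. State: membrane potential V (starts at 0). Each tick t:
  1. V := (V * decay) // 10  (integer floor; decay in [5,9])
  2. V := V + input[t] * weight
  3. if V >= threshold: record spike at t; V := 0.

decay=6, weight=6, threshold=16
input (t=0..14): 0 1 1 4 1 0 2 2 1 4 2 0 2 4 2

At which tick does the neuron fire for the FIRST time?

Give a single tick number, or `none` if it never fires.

Answer: 3

Derivation:
t=0: input=0 -> V=0
t=1: input=1 -> V=6
t=2: input=1 -> V=9
t=3: input=4 -> V=0 FIRE
t=4: input=1 -> V=6
t=5: input=0 -> V=3
t=6: input=2 -> V=13
t=7: input=2 -> V=0 FIRE
t=8: input=1 -> V=6
t=9: input=4 -> V=0 FIRE
t=10: input=2 -> V=12
t=11: input=0 -> V=7
t=12: input=2 -> V=0 FIRE
t=13: input=4 -> V=0 FIRE
t=14: input=2 -> V=12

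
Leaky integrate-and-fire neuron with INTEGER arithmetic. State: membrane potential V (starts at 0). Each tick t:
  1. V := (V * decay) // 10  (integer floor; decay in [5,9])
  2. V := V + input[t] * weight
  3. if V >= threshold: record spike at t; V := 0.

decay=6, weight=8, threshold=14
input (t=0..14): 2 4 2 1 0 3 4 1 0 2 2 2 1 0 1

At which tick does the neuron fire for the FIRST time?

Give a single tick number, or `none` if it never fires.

t=0: input=2 -> V=0 FIRE
t=1: input=4 -> V=0 FIRE
t=2: input=2 -> V=0 FIRE
t=3: input=1 -> V=8
t=4: input=0 -> V=4
t=5: input=3 -> V=0 FIRE
t=6: input=4 -> V=0 FIRE
t=7: input=1 -> V=8
t=8: input=0 -> V=4
t=9: input=2 -> V=0 FIRE
t=10: input=2 -> V=0 FIRE
t=11: input=2 -> V=0 FIRE
t=12: input=1 -> V=8
t=13: input=0 -> V=4
t=14: input=1 -> V=10

Answer: 0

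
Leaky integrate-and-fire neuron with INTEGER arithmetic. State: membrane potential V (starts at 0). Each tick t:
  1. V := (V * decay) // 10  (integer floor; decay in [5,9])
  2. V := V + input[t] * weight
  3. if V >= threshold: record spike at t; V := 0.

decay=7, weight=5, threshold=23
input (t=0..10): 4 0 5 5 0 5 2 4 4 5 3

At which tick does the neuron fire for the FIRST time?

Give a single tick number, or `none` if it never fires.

Answer: 2

Derivation:
t=0: input=4 -> V=20
t=1: input=0 -> V=14
t=2: input=5 -> V=0 FIRE
t=3: input=5 -> V=0 FIRE
t=4: input=0 -> V=0
t=5: input=5 -> V=0 FIRE
t=6: input=2 -> V=10
t=7: input=4 -> V=0 FIRE
t=8: input=4 -> V=20
t=9: input=5 -> V=0 FIRE
t=10: input=3 -> V=15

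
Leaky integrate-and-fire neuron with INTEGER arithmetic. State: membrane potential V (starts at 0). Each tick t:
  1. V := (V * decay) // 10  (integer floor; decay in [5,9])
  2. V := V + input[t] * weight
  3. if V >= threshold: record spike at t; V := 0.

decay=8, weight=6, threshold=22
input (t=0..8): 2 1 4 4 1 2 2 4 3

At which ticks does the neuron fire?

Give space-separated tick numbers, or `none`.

t=0: input=2 -> V=12
t=1: input=1 -> V=15
t=2: input=4 -> V=0 FIRE
t=3: input=4 -> V=0 FIRE
t=4: input=1 -> V=6
t=5: input=2 -> V=16
t=6: input=2 -> V=0 FIRE
t=7: input=4 -> V=0 FIRE
t=8: input=3 -> V=18

Answer: 2 3 6 7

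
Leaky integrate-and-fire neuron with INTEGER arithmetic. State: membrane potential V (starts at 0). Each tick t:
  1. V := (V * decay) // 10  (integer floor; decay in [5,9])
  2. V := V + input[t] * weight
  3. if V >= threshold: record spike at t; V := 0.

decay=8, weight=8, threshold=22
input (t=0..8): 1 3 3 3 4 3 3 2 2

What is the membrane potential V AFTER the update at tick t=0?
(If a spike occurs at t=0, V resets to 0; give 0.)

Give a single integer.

Answer: 8

Derivation:
t=0: input=1 -> V=8
t=1: input=3 -> V=0 FIRE
t=2: input=3 -> V=0 FIRE
t=3: input=3 -> V=0 FIRE
t=4: input=4 -> V=0 FIRE
t=5: input=3 -> V=0 FIRE
t=6: input=3 -> V=0 FIRE
t=7: input=2 -> V=16
t=8: input=2 -> V=0 FIRE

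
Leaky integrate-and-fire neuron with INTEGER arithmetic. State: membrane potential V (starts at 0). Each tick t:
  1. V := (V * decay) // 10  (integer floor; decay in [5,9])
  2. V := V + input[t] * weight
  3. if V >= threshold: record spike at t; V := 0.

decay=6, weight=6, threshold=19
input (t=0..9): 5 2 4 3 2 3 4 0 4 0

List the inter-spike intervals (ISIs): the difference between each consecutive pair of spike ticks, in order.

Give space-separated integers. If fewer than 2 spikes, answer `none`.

t=0: input=5 -> V=0 FIRE
t=1: input=2 -> V=12
t=2: input=4 -> V=0 FIRE
t=3: input=3 -> V=18
t=4: input=2 -> V=0 FIRE
t=5: input=3 -> V=18
t=6: input=4 -> V=0 FIRE
t=7: input=0 -> V=0
t=8: input=4 -> V=0 FIRE
t=9: input=0 -> V=0

Answer: 2 2 2 2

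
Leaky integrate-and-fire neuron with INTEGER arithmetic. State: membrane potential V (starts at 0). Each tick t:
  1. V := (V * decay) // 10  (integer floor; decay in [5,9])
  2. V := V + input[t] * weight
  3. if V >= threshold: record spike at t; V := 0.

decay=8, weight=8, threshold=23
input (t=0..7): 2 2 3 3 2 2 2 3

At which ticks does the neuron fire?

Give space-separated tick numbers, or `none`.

t=0: input=2 -> V=16
t=1: input=2 -> V=0 FIRE
t=2: input=3 -> V=0 FIRE
t=3: input=3 -> V=0 FIRE
t=4: input=2 -> V=16
t=5: input=2 -> V=0 FIRE
t=6: input=2 -> V=16
t=7: input=3 -> V=0 FIRE

Answer: 1 2 3 5 7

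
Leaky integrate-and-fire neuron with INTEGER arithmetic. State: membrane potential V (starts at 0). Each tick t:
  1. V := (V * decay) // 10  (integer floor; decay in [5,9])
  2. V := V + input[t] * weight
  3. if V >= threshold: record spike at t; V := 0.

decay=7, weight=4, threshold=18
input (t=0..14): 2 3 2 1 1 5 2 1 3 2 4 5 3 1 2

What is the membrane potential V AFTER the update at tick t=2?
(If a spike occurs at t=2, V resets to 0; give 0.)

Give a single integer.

t=0: input=2 -> V=8
t=1: input=3 -> V=17
t=2: input=2 -> V=0 FIRE
t=3: input=1 -> V=4
t=4: input=1 -> V=6
t=5: input=5 -> V=0 FIRE
t=6: input=2 -> V=8
t=7: input=1 -> V=9
t=8: input=3 -> V=0 FIRE
t=9: input=2 -> V=8
t=10: input=4 -> V=0 FIRE
t=11: input=5 -> V=0 FIRE
t=12: input=3 -> V=12
t=13: input=1 -> V=12
t=14: input=2 -> V=16

Answer: 0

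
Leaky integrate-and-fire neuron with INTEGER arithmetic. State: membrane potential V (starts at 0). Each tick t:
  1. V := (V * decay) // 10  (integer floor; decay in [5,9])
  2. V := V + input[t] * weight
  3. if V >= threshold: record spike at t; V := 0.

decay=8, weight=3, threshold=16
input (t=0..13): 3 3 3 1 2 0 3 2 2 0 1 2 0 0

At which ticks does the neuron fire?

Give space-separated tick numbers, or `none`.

t=0: input=3 -> V=9
t=1: input=3 -> V=0 FIRE
t=2: input=3 -> V=9
t=3: input=1 -> V=10
t=4: input=2 -> V=14
t=5: input=0 -> V=11
t=6: input=3 -> V=0 FIRE
t=7: input=2 -> V=6
t=8: input=2 -> V=10
t=9: input=0 -> V=8
t=10: input=1 -> V=9
t=11: input=2 -> V=13
t=12: input=0 -> V=10
t=13: input=0 -> V=8

Answer: 1 6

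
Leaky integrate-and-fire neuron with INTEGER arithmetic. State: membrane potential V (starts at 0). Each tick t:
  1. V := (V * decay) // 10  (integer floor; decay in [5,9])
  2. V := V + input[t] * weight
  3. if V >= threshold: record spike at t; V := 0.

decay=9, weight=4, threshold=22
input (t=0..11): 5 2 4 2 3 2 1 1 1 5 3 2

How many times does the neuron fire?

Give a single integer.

t=0: input=5 -> V=20
t=1: input=2 -> V=0 FIRE
t=2: input=4 -> V=16
t=3: input=2 -> V=0 FIRE
t=4: input=3 -> V=12
t=5: input=2 -> V=18
t=6: input=1 -> V=20
t=7: input=1 -> V=0 FIRE
t=8: input=1 -> V=4
t=9: input=5 -> V=0 FIRE
t=10: input=3 -> V=12
t=11: input=2 -> V=18

Answer: 4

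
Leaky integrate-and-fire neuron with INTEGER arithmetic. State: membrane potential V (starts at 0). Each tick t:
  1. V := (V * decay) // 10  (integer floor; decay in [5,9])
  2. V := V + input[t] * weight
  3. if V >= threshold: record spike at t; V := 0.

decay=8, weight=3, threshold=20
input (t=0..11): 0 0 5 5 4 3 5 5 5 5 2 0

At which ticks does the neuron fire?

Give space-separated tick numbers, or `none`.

t=0: input=0 -> V=0
t=1: input=0 -> V=0
t=2: input=5 -> V=15
t=3: input=5 -> V=0 FIRE
t=4: input=4 -> V=12
t=5: input=3 -> V=18
t=6: input=5 -> V=0 FIRE
t=7: input=5 -> V=15
t=8: input=5 -> V=0 FIRE
t=9: input=5 -> V=15
t=10: input=2 -> V=18
t=11: input=0 -> V=14

Answer: 3 6 8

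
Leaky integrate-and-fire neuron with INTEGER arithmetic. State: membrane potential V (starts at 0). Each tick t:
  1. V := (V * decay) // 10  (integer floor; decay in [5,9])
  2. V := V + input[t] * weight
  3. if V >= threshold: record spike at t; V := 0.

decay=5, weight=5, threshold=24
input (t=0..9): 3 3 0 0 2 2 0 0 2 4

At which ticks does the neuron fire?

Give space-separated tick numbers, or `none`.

Answer: 9

Derivation:
t=0: input=3 -> V=15
t=1: input=3 -> V=22
t=2: input=0 -> V=11
t=3: input=0 -> V=5
t=4: input=2 -> V=12
t=5: input=2 -> V=16
t=6: input=0 -> V=8
t=7: input=0 -> V=4
t=8: input=2 -> V=12
t=9: input=4 -> V=0 FIRE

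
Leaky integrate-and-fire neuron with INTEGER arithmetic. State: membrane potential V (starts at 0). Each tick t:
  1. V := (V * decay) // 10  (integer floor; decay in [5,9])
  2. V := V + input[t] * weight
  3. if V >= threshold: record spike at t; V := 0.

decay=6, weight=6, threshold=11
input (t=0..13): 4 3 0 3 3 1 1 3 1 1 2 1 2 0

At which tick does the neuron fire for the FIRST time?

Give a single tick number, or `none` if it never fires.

t=0: input=4 -> V=0 FIRE
t=1: input=3 -> V=0 FIRE
t=2: input=0 -> V=0
t=3: input=3 -> V=0 FIRE
t=4: input=3 -> V=0 FIRE
t=5: input=1 -> V=6
t=6: input=1 -> V=9
t=7: input=3 -> V=0 FIRE
t=8: input=1 -> V=6
t=9: input=1 -> V=9
t=10: input=2 -> V=0 FIRE
t=11: input=1 -> V=6
t=12: input=2 -> V=0 FIRE
t=13: input=0 -> V=0

Answer: 0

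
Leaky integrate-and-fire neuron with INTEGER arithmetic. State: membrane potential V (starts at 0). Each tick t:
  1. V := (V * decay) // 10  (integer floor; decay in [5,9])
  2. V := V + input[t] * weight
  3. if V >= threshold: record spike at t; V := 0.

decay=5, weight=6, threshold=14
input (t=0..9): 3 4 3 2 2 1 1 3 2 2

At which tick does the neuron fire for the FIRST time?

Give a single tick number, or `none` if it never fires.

Answer: 0

Derivation:
t=0: input=3 -> V=0 FIRE
t=1: input=4 -> V=0 FIRE
t=2: input=3 -> V=0 FIRE
t=3: input=2 -> V=12
t=4: input=2 -> V=0 FIRE
t=5: input=1 -> V=6
t=6: input=1 -> V=9
t=7: input=3 -> V=0 FIRE
t=8: input=2 -> V=12
t=9: input=2 -> V=0 FIRE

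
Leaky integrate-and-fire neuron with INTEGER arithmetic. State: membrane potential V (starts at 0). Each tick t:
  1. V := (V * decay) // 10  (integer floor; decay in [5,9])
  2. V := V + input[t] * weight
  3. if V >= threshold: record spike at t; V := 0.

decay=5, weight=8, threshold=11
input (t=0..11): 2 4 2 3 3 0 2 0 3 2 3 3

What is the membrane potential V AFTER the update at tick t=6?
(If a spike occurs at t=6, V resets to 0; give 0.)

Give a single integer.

t=0: input=2 -> V=0 FIRE
t=1: input=4 -> V=0 FIRE
t=2: input=2 -> V=0 FIRE
t=3: input=3 -> V=0 FIRE
t=4: input=3 -> V=0 FIRE
t=5: input=0 -> V=0
t=6: input=2 -> V=0 FIRE
t=7: input=0 -> V=0
t=8: input=3 -> V=0 FIRE
t=9: input=2 -> V=0 FIRE
t=10: input=3 -> V=0 FIRE
t=11: input=3 -> V=0 FIRE

Answer: 0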